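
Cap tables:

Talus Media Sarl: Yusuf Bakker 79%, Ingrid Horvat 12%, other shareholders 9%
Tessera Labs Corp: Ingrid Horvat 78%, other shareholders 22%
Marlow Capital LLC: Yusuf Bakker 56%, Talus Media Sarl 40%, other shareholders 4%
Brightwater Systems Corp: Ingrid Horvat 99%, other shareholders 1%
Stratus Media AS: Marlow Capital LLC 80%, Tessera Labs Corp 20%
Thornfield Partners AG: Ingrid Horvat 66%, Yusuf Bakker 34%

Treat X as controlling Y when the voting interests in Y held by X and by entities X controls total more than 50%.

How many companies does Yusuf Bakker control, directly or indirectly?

3

Yusuf holds 79% of Talus, so Yusuf controls Talus.
Yusuf and Talus together hold 56% + 40% = 96% of Marlow, so Yusuf controls Marlow.
Marlow holds 80% of Stratus, so Yusuf controls Stratus.
No other company's threshold is met.
Yusuf controls 3 companies.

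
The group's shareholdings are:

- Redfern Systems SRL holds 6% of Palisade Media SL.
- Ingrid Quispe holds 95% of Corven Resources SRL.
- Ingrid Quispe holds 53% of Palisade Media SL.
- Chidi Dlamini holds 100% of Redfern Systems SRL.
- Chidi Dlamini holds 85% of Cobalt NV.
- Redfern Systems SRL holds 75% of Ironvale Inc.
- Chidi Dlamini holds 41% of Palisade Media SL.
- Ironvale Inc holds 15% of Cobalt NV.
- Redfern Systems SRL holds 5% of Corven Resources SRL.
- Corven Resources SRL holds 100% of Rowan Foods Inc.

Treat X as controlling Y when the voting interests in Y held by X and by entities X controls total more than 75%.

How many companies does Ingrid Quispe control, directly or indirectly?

2

Ingrid holds 95% of Corven, so Ingrid controls Corven.
Corven holds 100% of Rowan, so Ingrid controls Rowan.
No other company's threshold is met.
Ingrid controls 2 companies.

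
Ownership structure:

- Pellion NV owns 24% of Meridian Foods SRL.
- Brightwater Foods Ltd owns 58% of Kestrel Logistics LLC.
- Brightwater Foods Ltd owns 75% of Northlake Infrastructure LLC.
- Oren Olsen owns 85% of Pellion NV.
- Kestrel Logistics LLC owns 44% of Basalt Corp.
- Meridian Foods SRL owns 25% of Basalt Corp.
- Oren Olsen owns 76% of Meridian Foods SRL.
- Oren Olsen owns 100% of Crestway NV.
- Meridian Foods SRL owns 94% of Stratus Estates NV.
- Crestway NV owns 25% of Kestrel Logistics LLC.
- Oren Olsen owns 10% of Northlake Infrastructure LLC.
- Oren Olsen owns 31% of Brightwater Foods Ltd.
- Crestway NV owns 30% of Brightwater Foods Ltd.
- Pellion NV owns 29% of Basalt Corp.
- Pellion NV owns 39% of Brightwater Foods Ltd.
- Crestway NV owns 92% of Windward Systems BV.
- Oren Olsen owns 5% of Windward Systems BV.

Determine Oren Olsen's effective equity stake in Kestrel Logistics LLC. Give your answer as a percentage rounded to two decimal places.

Oren reaches Kestrel along 4 paths.
Via Pellion → Brightwater: 85% × 39% × 58% = 19.227%.
Via Brightwater: 31% × 58% = 17.98%.
Via Crestway → Brightwater: 100% × 30% × 58% = 17.4%.
Via Crestway: 100% × 25% = 25%.
Total: 19.227% + 17.98% + 17.4% + 25% = 79.607%.
Rounded: 79.61%.

79.61%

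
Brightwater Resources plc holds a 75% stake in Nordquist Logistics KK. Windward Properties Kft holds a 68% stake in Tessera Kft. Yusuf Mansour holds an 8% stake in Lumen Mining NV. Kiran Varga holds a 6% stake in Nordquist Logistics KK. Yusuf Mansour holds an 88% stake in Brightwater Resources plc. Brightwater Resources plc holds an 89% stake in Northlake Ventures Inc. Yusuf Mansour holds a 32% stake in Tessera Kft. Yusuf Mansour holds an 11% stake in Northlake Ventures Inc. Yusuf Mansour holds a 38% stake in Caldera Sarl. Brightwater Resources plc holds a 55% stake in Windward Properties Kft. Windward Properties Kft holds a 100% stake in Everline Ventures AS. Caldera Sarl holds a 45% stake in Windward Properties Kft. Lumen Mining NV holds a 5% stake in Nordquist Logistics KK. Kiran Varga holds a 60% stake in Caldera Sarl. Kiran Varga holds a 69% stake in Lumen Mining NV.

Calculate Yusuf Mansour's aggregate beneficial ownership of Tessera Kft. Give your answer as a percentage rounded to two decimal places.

Yusuf reaches Tessera along 3 paths.
Direct stake: 32% = 32%.
Via Brightwater → Windward: 88% × 55% × 68% = 32.912%.
Via Caldera → Windward: 38% × 45% × 68% = 11.628%.
Total: 32% + 32.912% + 11.628% = 76.54%.

76.54%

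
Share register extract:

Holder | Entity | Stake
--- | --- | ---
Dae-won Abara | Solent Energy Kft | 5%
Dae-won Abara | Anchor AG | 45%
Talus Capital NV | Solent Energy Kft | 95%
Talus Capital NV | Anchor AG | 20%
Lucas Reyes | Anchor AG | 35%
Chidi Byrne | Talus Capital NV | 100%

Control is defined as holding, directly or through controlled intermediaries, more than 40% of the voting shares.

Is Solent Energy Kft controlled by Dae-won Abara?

Dae-won holds 45% of Anchor, so Dae-won controls Anchor.
In Solent, Dae-won's side holds only 5%, not > 40%.
So Dae-won does not control Solent.

No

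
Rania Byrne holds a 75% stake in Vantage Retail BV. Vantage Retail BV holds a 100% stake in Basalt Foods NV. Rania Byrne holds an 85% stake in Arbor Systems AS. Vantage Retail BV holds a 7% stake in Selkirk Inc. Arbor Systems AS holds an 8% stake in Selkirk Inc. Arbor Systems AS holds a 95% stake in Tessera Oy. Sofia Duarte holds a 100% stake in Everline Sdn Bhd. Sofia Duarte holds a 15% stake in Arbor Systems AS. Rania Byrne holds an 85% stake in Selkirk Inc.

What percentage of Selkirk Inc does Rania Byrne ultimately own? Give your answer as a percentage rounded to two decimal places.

Rania reaches Selkirk along 3 paths.
Via Arbor: 85% × 8% = 6.8%.
Via Vantage: 75% × 7% = 5.25%.
Direct stake: 85% = 85%.
Total: 6.8% + 5.25% + 85% = 97.05%.

97.05%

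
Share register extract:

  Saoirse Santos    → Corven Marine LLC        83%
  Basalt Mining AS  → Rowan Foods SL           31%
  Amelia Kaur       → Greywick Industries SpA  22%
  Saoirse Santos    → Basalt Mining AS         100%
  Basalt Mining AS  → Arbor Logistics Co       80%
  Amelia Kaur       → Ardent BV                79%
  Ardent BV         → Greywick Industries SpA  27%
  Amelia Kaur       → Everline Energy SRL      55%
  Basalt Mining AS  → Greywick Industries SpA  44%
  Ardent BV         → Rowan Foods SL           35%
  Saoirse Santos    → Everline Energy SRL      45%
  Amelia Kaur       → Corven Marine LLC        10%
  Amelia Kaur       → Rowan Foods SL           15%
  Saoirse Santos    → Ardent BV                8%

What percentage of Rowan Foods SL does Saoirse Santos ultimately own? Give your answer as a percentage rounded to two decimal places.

Saoirse reaches Rowan along 2 paths.
Via Basalt: 100% × 31% = 31%.
Via Ardent: 8% × 35% = 2.8%.
Total: 31% + 2.8% = 33.8%.
Rounded: 33.80%.

33.80%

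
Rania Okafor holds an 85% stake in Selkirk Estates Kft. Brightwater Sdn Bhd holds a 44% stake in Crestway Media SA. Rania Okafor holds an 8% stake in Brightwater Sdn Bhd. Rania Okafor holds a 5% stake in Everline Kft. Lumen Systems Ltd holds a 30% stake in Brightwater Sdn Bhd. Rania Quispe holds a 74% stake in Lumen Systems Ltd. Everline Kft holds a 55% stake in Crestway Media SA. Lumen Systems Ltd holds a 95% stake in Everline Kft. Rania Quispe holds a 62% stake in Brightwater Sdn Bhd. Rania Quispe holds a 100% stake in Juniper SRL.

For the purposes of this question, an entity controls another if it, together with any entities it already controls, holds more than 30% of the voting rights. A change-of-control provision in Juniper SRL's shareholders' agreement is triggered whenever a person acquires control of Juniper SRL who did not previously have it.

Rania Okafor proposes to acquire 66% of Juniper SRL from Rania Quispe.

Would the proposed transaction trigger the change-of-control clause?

Yes

The purchase adds only to Rania Okafor's holdings (Rania Quispe's stake shrinks), so Rania Okafor is the only person who could newly come to control Juniper.
Rania Okafor holds 85% of Selkirk, so Rania Okafor controls Selkirk.
Neither Rania Okafor nor any entity Rania Okafor controls holds any voting interest in Juniper.
So before the transaction, Rania Okafor does not control Juniper.
After the purchase, Rania Okafor holds 66% of Juniper directly, and Rania Quispe's stake falls to 34%.
Rania Okafor holds 66% of Juniper, so Rania Okafor controls Juniper.
Rania Okafor did not control Juniper before and does after, so the clause is triggered.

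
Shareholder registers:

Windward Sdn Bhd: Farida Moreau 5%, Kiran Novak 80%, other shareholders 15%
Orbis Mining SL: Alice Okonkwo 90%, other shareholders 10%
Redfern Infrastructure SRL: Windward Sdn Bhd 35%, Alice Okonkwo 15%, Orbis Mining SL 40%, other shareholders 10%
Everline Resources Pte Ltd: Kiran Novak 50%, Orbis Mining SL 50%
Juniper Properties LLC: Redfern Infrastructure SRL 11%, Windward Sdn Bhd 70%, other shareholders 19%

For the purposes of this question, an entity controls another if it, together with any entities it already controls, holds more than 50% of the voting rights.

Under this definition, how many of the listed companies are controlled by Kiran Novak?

2

Kiran holds 80% of Windward, so Kiran controls Windward.
Windward holds 70% of Juniper, so Kiran controls Juniper.
No other company's threshold is met.
Kiran controls 2 companies.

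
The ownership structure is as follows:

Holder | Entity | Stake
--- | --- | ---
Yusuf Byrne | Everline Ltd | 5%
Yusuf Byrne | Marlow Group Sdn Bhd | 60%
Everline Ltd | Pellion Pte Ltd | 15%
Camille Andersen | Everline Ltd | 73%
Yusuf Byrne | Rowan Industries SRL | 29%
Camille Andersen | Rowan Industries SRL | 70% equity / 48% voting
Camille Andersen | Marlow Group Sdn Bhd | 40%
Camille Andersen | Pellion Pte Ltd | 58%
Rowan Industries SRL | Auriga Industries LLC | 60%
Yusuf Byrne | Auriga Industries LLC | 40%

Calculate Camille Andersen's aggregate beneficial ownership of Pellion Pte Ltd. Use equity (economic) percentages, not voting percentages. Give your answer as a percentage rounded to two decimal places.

Camille reaches Pellion along 2 paths.
Via Everline: 73% × 15% = 10.95%.
Direct stake: 58% = 58%.
Total: 10.95% + 58% = 68.95%.

68.95%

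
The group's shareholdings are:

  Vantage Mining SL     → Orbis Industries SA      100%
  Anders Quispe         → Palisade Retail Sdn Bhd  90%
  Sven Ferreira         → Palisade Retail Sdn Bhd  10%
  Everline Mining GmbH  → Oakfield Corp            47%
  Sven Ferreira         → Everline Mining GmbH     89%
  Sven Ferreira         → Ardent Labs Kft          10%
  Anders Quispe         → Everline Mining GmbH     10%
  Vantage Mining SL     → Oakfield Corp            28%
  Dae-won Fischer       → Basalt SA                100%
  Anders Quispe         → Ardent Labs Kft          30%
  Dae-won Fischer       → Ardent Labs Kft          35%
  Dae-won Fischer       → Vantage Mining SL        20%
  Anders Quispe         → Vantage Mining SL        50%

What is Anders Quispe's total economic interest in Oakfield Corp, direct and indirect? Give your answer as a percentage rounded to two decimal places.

Anders reaches Oakfield along 2 paths.
Via Everline: 10% × 47% = 4.7%.
Via Vantage: 50% × 28% = 14%.
Total: 4.7% + 14% = 18.7%.
Rounded: 18.70%.

18.70%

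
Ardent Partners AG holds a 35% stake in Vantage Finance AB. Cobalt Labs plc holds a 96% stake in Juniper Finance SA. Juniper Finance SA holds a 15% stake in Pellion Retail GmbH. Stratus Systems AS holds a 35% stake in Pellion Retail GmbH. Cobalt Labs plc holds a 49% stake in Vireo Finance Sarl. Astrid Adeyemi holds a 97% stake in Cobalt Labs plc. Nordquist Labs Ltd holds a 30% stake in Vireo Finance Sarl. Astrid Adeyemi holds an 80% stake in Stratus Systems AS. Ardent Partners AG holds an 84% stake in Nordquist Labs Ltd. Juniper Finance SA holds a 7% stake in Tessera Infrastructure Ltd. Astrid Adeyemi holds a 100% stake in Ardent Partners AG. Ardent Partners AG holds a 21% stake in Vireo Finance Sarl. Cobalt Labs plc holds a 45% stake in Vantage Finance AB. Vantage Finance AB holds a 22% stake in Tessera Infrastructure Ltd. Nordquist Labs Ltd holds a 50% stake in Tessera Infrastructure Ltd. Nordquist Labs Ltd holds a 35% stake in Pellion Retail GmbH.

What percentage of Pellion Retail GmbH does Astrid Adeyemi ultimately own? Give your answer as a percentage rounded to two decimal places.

Astrid reaches Pellion along 3 paths.
Via Ardent → Nordquist: 100% × 84% × 35% = 29.4%.
Via Stratus: 80% × 35% = 28%.
Via Cobalt → Juniper: 97% × 96% × 15% = 13.968%.
Total: 29.4% + 28% + 13.968% = 71.368%.
Rounded: 71.37%.

71.37%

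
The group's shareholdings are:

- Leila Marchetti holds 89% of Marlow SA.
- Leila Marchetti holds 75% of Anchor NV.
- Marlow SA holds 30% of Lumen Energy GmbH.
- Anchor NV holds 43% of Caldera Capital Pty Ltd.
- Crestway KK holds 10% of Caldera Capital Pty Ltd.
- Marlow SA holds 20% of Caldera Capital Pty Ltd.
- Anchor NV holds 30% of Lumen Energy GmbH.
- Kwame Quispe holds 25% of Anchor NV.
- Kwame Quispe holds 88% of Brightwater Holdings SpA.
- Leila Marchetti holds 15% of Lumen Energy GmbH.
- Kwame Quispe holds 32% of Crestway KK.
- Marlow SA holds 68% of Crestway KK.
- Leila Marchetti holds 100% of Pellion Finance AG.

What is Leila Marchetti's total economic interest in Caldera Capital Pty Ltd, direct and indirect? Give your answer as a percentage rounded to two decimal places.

Leila reaches Caldera along 3 paths.
Via Anchor: 75% × 43% = 32.25%.
Via Marlow: 89% × 20% = 17.8%.
Via Marlow → Crestway: 89% × 68% × 10% = 6.052%.
Total: 32.25% + 17.8% + 6.052% = 56.102%.
Rounded: 56.10%.

56.10%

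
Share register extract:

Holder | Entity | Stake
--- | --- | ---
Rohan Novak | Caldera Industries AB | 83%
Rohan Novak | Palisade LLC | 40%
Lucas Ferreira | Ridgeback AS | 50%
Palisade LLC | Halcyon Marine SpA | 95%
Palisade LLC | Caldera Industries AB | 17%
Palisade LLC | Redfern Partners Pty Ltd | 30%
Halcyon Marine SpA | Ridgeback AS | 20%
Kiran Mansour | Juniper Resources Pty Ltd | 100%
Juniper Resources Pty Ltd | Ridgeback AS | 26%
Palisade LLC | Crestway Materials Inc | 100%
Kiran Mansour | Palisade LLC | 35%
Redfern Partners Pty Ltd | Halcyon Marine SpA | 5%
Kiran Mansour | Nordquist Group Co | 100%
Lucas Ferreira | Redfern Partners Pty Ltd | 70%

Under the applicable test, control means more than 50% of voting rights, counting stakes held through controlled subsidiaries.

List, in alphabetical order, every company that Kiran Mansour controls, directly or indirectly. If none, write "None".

Kiran holds 100% of Juniper, so Kiran controls Juniper.
Kiran holds 100% of Nordquist, so Kiran controls Nordquist.
No other company's threshold is met.

Juniper Resources Pty Ltd, Nordquist Group Co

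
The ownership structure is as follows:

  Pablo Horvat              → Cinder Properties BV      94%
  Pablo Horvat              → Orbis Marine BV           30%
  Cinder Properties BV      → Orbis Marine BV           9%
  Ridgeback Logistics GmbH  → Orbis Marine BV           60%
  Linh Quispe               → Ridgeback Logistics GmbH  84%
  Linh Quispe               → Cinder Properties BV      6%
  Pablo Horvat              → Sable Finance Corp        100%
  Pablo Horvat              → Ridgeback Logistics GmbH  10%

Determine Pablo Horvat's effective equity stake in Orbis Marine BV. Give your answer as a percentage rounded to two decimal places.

Pablo reaches Orbis along 3 paths.
Direct stake: 30% = 30%.
Via Ridgeback: 10% × 60% = 6%.
Via Cinder: 94% × 9% = 8.46%.
Total: 30% + 6% + 8.46% = 44.46%.

44.46%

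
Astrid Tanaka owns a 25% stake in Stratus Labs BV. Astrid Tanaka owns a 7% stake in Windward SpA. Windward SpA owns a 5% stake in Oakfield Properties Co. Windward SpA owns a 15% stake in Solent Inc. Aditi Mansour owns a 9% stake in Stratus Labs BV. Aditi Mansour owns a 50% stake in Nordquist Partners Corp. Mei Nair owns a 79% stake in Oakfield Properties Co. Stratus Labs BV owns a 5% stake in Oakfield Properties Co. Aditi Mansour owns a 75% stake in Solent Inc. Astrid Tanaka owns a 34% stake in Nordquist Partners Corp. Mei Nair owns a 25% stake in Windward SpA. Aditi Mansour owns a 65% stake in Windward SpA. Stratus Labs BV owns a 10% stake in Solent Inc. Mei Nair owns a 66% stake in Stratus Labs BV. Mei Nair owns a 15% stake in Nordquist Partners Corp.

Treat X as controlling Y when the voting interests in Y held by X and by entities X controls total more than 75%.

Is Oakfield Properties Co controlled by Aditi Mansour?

Aditi's largest direct stake is 75% in Solent, which does not meet the threshold, so Aditi controls no company.
Neither Aditi nor any entity Aditi controls holds any voting interest in Oakfield.
So Aditi does not control Oakfield.

No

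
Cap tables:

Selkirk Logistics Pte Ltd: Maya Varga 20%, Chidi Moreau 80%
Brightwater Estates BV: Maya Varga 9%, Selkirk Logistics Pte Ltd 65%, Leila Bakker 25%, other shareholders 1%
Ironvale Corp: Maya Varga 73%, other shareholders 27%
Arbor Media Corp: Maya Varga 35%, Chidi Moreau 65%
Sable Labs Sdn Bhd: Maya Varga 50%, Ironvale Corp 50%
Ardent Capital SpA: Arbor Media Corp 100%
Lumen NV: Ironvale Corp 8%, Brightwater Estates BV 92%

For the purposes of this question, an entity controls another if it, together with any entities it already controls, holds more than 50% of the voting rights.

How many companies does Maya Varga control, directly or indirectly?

Maya holds 73% of Ironvale, so Maya controls Ironvale.
Maya and Ironvale together hold 50% + 50% = 100% of Sable, so Maya controls Sable.
No other company's threshold is met.
Maya controls 2 companies.

2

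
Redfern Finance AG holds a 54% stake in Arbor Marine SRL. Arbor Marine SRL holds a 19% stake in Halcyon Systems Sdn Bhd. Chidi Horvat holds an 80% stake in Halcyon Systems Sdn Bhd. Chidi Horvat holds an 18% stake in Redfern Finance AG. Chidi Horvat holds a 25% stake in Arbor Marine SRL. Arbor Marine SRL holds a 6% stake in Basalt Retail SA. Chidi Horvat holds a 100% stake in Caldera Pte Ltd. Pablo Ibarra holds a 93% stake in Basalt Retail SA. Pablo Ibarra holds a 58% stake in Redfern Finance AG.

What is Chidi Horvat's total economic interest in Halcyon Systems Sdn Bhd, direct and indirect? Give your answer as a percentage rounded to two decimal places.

Chidi reaches Halcyon along 3 paths.
Direct stake: 80% = 80%.
Via Arbor: 25% × 19% = 4.75%.
Via Redfern → Arbor: 18% × 54% × 19% = 1.8468%.
Total: 80% + 4.75% + 1.8468% = 86.5968%.
Rounded: 86.60%.

86.60%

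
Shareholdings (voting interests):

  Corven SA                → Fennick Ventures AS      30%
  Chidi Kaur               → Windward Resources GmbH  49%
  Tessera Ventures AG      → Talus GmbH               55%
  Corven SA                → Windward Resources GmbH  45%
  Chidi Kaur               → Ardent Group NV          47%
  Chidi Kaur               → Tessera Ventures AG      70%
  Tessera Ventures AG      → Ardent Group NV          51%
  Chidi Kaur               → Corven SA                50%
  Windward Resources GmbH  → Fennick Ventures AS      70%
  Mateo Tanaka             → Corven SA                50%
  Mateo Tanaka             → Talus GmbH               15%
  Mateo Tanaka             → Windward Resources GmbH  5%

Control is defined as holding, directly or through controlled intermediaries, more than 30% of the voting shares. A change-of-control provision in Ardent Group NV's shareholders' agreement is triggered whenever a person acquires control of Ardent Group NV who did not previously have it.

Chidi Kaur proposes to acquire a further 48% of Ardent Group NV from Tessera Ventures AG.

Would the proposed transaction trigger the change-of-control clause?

The purchase adds only to Chidi's holdings (Tessera's stake shrinks), so Chidi is the only person who could newly come to control Ardent.
Chidi holds 70% of Tessera, so Chidi controls Tessera.
Tessera and Chidi together hold 51% + 47% = 98% of Ardent, so Chidi controls Ardent.
So Chidi already controls Ardent before the transaction.
After the purchase, Chidi's direct stake in Ardent rises to 47% + 48% = 95%, and Tessera's stake falls to 3%.
Chidi controlled Ardent already, so this is not a new person acquiring control; every other person's position is unchanged or reduced.
No new person acquires control, so the clause is not triggered.

No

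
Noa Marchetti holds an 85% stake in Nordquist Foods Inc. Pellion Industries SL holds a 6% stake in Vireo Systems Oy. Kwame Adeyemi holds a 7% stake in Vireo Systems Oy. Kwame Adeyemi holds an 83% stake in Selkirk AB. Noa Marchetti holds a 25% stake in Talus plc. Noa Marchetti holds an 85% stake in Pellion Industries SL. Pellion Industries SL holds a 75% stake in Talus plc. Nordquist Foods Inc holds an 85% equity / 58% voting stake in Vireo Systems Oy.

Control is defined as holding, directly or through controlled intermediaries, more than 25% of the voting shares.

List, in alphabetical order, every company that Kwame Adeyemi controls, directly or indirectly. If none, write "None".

Kwame holds 83% of Selkirk, so Kwame controls Selkirk.
No other company's threshold is met.

Selkirk AB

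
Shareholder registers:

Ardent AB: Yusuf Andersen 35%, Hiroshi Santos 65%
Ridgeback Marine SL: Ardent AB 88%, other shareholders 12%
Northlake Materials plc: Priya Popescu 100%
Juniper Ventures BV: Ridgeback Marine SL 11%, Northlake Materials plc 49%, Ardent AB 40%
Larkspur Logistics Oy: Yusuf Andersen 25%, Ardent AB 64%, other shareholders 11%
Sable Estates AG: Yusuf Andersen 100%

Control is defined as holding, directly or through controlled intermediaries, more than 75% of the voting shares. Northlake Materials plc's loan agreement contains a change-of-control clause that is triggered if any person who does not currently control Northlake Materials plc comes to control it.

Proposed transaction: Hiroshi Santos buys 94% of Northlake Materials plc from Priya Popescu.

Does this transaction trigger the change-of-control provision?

Yes

The purchase adds only to Hiroshi's holdings (Priya's stake shrinks), so Hiroshi is the only person who could newly come to control Northlake.
Hiroshi's largest direct stake is 65% in Ardent, which does not meet the threshold, so Hiroshi controls no company.
Neither Hiroshi nor any entity Hiroshi controls holds any voting interest in Northlake.
So before the transaction, Hiroshi does not control Northlake.
After the purchase, Hiroshi holds 94% of Northlake directly, and Priya's stake falls to 6%.
Hiroshi holds 94% of Northlake, so Hiroshi controls Northlake.
Hiroshi did not control Northlake before and does after, so the clause is triggered.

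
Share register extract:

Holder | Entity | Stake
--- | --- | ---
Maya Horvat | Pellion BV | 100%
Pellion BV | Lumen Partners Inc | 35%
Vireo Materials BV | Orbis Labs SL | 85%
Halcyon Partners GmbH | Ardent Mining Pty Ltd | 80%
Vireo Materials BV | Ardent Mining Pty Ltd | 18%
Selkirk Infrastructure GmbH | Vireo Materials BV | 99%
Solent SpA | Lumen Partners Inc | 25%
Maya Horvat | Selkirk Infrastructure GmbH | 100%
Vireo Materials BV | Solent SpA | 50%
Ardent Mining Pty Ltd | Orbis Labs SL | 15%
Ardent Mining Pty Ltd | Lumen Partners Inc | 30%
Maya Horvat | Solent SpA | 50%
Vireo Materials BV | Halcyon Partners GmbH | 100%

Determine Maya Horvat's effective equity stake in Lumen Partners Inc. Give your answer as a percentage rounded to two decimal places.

Maya reaches Lumen along 5 paths.
Via Selkirk → Vireo → Solent: 100% × 99% × 50% × 25% = 12.375%.
Via Solent: 50% × 25% = 12.5%.
Via Pellion: 100% × 35% = 35%.
Via Selkirk → Vireo → Halcyon → Ardent: 100% × 99% × 100% × 80% × 30% = 23.76%.
Via Selkirk → Vireo → Ardent: 100% × 99% × 18% × 30% = 5.346%.
Total: 12.375% + 12.5% + 35% + 23.76% + 5.346% = 88.981%.
Rounded: 88.98%.

88.98%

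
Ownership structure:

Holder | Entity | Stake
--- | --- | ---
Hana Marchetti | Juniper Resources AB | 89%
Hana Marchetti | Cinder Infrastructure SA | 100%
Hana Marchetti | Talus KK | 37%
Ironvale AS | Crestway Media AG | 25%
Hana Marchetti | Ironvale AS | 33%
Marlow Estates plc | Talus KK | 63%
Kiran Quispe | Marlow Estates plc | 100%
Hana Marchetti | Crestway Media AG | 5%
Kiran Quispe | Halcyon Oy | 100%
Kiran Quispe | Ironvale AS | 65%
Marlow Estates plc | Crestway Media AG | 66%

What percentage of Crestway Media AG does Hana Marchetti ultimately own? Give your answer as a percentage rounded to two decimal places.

Hana reaches Crestway along 2 paths.
Via Ironvale: 33% × 25% = 8.25%.
Direct stake: 5% = 5%.
Total: 8.25% + 5% = 13.25%.

13.25%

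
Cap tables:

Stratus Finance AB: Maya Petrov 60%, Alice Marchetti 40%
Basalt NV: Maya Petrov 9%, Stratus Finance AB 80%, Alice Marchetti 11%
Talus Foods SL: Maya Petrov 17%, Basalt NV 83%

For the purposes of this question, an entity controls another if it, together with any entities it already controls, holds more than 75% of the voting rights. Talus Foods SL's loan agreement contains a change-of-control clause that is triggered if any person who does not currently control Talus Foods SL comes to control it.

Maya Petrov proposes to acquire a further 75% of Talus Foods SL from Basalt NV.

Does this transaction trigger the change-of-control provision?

The purchase adds only to Maya's holdings (Basalt's stake shrinks), so Maya is the only person who could newly come to control Talus.
Maya's largest direct stake is 60% in Stratus, which does not meet the threshold, so Maya controls no company.
In Talus, Maya's side holds only 17%, not > 75%.
So before the transaction, Maya does not control Talus.
After the purchase, Maya's direct stake in Talus rises to 17% + 75% = 92%, and Basalt's stake falls to 8%.
Maya holds 92% of Talus, so Maya controls Talus.
Maya did not control Talus before and does after, so the clause is triggered.

Yes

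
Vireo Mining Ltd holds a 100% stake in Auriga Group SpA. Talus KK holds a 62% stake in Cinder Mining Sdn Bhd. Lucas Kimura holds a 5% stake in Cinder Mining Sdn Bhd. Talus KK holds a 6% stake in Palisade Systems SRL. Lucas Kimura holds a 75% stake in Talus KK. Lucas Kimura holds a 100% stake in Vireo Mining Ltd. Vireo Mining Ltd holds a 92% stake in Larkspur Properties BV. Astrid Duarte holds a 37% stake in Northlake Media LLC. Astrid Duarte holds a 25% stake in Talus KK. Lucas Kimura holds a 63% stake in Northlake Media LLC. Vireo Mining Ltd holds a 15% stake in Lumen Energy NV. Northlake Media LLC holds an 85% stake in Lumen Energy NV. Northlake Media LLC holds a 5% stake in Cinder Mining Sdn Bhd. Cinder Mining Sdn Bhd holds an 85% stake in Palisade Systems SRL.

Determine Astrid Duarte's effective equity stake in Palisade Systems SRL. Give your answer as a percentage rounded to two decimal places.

16.25%

Astrid reaches Palisade along 3 paths.
Via Talus → Cinder: 25% × 62% × 85% = 13.175%.
Via Northlake → Cinder: 37% × 5% × 85% = 1.5725%.
Via Talus: 25% × 6% = 1.5%.
Total: 13.175% + 1.5725% + 1.5% = 16.2475%.
Rounded: 16.25%.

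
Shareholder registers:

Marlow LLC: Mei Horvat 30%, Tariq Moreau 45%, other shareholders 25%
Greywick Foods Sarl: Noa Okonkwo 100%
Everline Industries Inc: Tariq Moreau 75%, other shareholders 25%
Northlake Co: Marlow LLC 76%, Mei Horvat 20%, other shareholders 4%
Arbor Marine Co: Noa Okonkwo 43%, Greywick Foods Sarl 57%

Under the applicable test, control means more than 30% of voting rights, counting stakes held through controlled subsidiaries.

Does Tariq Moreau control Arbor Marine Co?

Tariq holds 45% of Marlow, so Tariq controls Marlow.
Tariq holds 75% of Everline, so Tariq controls Everline.
Marlow holds 76% of Northlake, so Tariq controls Northlake.
Neither Tariq nor any entity Tariq controls holds any voting interest in Arbor.
So Tariq does not control Arbor.

No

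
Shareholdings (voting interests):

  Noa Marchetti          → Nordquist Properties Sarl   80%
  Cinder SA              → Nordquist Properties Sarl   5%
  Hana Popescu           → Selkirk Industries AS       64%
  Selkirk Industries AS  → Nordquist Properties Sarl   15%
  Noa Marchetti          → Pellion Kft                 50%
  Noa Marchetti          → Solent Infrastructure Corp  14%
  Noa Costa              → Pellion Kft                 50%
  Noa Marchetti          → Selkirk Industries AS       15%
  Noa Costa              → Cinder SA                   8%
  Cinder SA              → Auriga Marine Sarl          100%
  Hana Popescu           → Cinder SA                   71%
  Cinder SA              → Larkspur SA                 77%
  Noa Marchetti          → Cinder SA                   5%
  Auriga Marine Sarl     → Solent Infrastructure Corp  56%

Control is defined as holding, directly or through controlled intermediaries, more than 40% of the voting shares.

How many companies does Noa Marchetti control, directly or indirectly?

Noa Marchetti holds 50% of Pellion, so Noa Marchetti controls Pellion.
Noa Marchetti holds 80% of Nordquist, so Noa Marchetti controls Nordquist.
No other company's threshold is met.
Noa Marchetti controls 2 companies.

2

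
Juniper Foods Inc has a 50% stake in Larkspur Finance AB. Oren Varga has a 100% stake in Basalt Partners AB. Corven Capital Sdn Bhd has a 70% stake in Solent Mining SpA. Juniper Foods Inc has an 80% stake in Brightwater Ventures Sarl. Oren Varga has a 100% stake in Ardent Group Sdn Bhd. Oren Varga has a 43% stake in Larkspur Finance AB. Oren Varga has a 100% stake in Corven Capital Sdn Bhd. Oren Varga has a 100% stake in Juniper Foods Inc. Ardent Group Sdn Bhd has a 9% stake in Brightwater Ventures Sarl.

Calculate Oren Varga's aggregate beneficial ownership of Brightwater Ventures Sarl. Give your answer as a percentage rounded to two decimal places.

89.00%

Oren reaches Brightwater along 2 paths.
Via Ardent: 100% × 9% = 9%.
Via Juniper: 100% × 80% = 80%.
Total: 9% + 80% = 89%.
Rounded: 89.00%.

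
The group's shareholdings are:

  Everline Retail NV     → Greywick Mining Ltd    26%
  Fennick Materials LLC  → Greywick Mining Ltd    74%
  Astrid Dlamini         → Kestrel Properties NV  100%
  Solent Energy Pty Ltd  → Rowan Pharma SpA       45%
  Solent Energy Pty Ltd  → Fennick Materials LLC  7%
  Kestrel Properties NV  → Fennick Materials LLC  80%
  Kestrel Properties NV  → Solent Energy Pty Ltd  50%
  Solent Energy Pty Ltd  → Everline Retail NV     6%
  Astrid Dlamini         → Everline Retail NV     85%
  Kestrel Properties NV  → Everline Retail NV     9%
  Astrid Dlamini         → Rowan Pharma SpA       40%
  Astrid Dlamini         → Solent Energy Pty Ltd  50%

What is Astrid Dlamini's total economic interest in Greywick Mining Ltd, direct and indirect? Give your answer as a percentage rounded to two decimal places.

Astrid reaches Greywick along 7 paths.
Via Everline: 85% × 26% = 22.1%.
Via Solent → Everline: 50% × 6% × 26% = 0.78%.
Via Kestrel → Solent → Everline: 100% × 50% × 6% × 26% = 0.78%.
Via Kestrel → Everline: 100% × 9% × 26% = 2.34%.
Via Kestrel → Fennick: 100% × 80% × 74% = 59.2%.
Via Solent → Fennick: 50% × 7% × 74% = 2.59%.
Via Kestrel → Solent → Fennick: 100% × 50% × 7% × 74% = 2.59%.
Total: 22.1% + 0.78% + 0.78% + 2.34% + 59.2% + 2.59% + 2.59% = 90.38%.

90.38%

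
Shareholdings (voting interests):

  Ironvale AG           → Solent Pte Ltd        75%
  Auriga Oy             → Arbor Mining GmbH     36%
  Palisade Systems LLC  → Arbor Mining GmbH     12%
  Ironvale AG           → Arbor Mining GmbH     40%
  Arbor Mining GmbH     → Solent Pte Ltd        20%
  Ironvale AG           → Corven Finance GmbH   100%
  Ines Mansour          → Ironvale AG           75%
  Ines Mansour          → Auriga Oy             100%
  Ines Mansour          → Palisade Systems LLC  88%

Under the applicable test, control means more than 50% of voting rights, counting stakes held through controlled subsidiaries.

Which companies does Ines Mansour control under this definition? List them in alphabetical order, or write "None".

Ines holds 100% of Auriga, so Ines controls Auriga.
Ines holds 75% of Ironvale, so Ines controls Ironvale.
Ines holds 88% of Palisade, so Ines controls Palisade.
Ironvale and Auriga and Palisade together hold 40% + 36% + 12% = 88% of Arbor, so Ines controls Arbor.
Ironvale holds 100% of Corven, so Ines controls Corven.
Arbor and Ironvale together hold 20% + 75% = 95% of Solent, so Ines controls Solent.

Arbor Mining GmbH, Auriga Oy, Corven Finance GmbH, Ironvale AG, Palisade Systems LLC, Solent Pte Ltd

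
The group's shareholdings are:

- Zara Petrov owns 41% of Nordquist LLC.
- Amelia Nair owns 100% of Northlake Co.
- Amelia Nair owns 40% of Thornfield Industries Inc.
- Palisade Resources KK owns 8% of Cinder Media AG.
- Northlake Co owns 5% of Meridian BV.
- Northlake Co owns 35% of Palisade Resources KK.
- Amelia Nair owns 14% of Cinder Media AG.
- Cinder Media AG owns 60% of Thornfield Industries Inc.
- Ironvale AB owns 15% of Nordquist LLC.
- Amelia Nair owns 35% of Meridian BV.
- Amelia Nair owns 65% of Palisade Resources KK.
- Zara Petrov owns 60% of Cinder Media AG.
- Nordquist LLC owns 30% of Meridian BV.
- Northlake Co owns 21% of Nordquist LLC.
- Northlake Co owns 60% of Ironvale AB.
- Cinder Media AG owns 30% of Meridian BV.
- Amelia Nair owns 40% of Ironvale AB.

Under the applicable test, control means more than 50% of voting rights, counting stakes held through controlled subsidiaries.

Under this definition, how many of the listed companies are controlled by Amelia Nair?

Amelia holds 100% of Northlake, so Amelia controls Northlake.
Amelia and Northlake together hold 40% + 60% = 100% of Ironvale, so Amelia controls Ironvale.
Northlake and Amelia together hold 35% + 65% = 100% of Palisade, so Amelia controls Palisade.
No other company's threshold is met.
Amelia controls 3 companies.

3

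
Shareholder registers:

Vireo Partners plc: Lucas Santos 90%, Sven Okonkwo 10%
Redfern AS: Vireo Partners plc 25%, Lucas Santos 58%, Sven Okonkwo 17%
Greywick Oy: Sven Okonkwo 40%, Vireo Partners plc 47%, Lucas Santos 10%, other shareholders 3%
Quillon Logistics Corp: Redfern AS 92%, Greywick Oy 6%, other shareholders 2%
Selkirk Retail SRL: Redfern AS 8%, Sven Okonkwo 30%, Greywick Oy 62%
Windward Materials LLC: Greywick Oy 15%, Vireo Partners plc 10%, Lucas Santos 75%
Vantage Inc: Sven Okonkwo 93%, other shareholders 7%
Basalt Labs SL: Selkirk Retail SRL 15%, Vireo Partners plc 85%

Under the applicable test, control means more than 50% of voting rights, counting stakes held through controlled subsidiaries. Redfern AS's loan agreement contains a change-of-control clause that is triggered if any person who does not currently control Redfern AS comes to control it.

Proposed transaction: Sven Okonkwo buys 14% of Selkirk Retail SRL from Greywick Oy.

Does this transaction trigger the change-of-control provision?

The purchase adds only to Sven's holdings (Greywick's stake shrinks), so Sven is the only person who could newly come to control Redfern.
Sven holds 93% of Vantage, so Sven controls Vantage.
In Redfern, Sven's side holds only 17%, not > 50%.
So before the transaction, Sven does not control Redfern.
After the purchase, Sven's direct stake in Selkirk rises to 30% + 14% = 44%, and Greywick's stake falls to 48%.
Sven's side now holds 44% of Selkirk, not > 50%, so Sven still does not control Selkirk.
After the transaction, Sven's side holds 17% of Redfern, not > 50%, so Sven still does not control Redfern.
No new person acquires control, so the clause is not triggered.

No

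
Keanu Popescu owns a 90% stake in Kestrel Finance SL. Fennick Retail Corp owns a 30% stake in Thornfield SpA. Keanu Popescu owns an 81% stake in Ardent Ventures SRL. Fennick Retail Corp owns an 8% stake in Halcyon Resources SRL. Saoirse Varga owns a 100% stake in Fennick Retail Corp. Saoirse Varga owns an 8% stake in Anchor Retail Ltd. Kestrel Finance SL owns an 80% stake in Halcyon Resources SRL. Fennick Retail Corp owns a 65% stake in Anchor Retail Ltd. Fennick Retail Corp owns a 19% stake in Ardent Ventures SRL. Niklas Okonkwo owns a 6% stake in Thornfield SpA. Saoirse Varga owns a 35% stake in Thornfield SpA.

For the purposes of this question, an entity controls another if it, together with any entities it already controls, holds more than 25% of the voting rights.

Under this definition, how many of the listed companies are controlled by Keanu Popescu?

3

Keanu holds 90% of Kestrel, so Keanu controls Kestrel.
Keanu holds 81% of Ardent, so Keanu controls Ardent.
Kestrel holds 80% of Halcyon, so Keanu controls Halcyon.
No other company's threshold is met.
Keanu controls 3 companies.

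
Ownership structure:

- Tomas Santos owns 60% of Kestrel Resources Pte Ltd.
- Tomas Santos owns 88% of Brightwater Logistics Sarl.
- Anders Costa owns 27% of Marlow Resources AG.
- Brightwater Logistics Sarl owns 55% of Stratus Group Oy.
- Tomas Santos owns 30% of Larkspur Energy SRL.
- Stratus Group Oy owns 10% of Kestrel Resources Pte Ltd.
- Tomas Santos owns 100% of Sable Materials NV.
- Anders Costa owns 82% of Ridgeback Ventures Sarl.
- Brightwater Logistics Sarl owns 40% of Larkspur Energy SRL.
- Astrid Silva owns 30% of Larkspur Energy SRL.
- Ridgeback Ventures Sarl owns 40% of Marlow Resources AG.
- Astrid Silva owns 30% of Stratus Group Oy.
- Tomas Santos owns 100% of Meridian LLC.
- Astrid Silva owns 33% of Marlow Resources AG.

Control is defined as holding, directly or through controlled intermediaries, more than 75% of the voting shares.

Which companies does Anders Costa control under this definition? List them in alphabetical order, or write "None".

Ridgeback Ventures Sarl

Anders holds 82% of Ridgeback, so Anders controls Ridgeback.
No other company's threshold is met.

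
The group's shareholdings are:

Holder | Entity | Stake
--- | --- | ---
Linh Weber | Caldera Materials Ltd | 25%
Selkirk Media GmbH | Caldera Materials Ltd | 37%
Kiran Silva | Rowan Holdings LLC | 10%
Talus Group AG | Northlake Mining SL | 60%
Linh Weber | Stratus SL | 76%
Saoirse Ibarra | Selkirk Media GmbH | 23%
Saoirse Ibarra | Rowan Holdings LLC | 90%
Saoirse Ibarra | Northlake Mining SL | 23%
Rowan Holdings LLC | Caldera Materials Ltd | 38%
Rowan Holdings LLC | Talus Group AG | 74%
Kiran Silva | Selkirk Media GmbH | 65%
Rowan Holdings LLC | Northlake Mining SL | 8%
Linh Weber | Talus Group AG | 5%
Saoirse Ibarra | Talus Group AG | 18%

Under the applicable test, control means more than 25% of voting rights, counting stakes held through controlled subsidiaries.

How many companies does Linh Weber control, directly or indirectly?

Linh holds 76% of Stratus, so Linh controls Stratus.
No other company's threshold is met.
Linh controls 1 company.

1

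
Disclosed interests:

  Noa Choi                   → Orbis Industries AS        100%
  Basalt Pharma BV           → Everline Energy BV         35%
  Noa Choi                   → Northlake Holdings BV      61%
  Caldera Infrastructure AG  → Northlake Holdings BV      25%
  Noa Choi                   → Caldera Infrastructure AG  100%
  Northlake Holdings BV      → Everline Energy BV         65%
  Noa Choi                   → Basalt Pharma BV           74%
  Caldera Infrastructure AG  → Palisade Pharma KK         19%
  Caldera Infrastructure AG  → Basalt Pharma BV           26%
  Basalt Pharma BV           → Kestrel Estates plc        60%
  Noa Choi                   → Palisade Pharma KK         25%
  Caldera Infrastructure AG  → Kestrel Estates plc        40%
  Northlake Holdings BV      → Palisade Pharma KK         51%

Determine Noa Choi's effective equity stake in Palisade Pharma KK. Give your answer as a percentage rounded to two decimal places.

87.86%

Noa reaches Palisade along 4 paths.
Direct stake: 25% = 25%.
Via Northlake: 61% × 51% = 31.11%.
Via Caldera → Northlake: 100% × 25% × 51% = 12.75%.
Via Caldera: 100% × 19% = 19%.
Total: 25% + 31.11% + 12.75% + 19% = 87.86%.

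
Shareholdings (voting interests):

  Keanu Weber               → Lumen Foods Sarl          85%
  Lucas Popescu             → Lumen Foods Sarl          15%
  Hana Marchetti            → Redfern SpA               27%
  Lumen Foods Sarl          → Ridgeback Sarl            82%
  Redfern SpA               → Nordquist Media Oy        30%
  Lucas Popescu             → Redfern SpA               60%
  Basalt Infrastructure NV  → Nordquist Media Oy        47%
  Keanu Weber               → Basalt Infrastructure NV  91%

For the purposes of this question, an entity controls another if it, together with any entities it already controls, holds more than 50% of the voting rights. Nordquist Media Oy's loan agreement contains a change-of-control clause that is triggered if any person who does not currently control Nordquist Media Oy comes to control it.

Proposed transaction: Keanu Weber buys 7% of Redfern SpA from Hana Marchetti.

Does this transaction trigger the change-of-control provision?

No

The purchase adds only to Keanu's holdings (Hana's stake shrinks), so Keanu is the only person who could newly come to control Nordquist.
Keanu holds 91% of Basalt, so Keanu controls Basalt.
Keanu holds 85% of Lumen, so Keanu controls Lumen.
Lumen holds 82% of Ridgeback, so Keanu controls Ridgeback.
In Nordquist, Keanu's side holds only 47%, not > 50%.
So before the transaction, Keanu does not control Nordquist.
After the purchase, Keanu holds 7% of Redfern directly, and Hana's stake falls to 20%.
Keanu's side now holds 7% of Redfern, not > 50%, so Keanu still does not control Redfern.
After the transaction, Keanu's side holds 47% of Nordquist, not > 50%, so Keanu still does not control Nordquist.
No new person acquires control, so the clause is not triggered.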